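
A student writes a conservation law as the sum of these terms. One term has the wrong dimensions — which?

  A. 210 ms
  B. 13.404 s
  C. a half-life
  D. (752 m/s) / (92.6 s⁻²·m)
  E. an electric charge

In SI base units:
  A. s
  B. s
  C. [half-life] = s
  D. [m·s⁻¹] / [m·s⁻²] = s
  E. [electric charge] = s·A
All reduce to s except E., which is s·A.

E.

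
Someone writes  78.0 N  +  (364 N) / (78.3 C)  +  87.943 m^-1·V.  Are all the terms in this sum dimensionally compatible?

Expand each in SI base units:
  78.0 N:  N = kg·m·s⁻²
  (364 N) / (78.3 C):  [kg·m·s⁻²] / [s·A] = kg·m·s⁻³·A⁻¹
  87.943 m^-1·V:  V·m⁻¹ = J·C⁻¹·m⁻¹ = kg·m·s⁻³·A⁻¹
The terms do not share a single dimension (kg·m·s⁻² vs kg·m·s⁻³·A⁻¹).

No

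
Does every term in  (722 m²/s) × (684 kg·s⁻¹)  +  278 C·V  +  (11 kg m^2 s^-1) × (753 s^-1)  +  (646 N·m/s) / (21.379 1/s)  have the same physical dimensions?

Yes

In SI base units:
  (722 m²/s) × (684 kg·s⁻¹):  [m²·s⁻¹] · [kg·s⁻¹] = kg·m²·s⁻²
  278 C·V:  C·V = s·A·J·C⁻¹ = kg·m²·s⁻²
  (11 kg m^2 s^-1) × (753 s^-1):  [kg·m²·s⁻¹] · [s⁻¹] = kg·m²·s⁻²
  (646 N·m/s) / (21.379 1/s):  [kg·m²·s⁻³] / [s⁻¹] = kg·m²·s⁻²
Every term reduces to kg·m²·s⁻².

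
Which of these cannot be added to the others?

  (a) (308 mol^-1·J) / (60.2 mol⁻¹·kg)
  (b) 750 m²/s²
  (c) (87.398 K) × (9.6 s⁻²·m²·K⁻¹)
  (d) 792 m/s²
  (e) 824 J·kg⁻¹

(d)

In SI base units:
  (a) [kg·m²·s⁻²·mol⁻¹] / [kg·mol⁻¹] = m²·s⁻²
  (b) m²·s⁻²
  (c) [K] · [m²·s⁻²·K⁻¹] = m²·s⁻²
  (d) m·s⁻²
  (e) J·kg⁻¹ = N·m·kg⁻¹ = m²·s⁻²
All reduce to m²·s⁻² except (d), which is m·s⁻².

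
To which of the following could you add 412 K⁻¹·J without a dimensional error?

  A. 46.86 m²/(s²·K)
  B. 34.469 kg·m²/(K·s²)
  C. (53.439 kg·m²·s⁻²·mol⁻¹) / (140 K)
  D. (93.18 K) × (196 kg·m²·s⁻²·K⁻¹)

Reference: J·K⁻¹ = N·m·K⁻¹ = kg·m²·s⁻²·K⁻¹.
Each option:
  A. m²·s⁻²·K⁻¹
  B. kg·m²·s⁻²·K⁻¹  ← same
  C. [kg·m²·s⁻²·mol⁻¹] / [K] = kg·m²·s⁻²·K⁻¹·mol⁻¹
  D. [K] · [kg·m²·s⁻²·K⁻¹] = kg·m²·s⁻²
Only B. matches kg·m²·s⁻²·K⁻¹.

B.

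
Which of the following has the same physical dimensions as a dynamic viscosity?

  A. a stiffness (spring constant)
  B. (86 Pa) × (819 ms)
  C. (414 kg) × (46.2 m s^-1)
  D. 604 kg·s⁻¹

B.

Reference: [dynamic viscosity] = kg·m⁻¹·s⁻¹.
Each option:
  A. [stiffness (spring constant)] = kg·s⁻²
  B. [kg·m⁻¹·s⁻²] · [s] = kg·m⁻¹·s⁻¹  ← same
  C. [kg] · [m·s⁻¹] = kg·m·s⁻¹
  D. kg·s⁻¹
Only B. matches kg·m⁻¹·s⁻¹.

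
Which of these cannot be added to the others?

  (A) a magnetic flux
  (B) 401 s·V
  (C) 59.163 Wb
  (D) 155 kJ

(D)

Dimensions:
  (A) [magnetic flux] = kg·m²·s⁻²·A⁻¹
  (B) V·s = J·C⁻¹·s = kg·m²·s⁻²·A⁻¹
  (C) Wb = V·s = kg·m²·s⁻²·A⁻¹
  (D) J = N·m = kg·m²·s⁻²
All reduce to kg·m²·s⁻²·A⁻¹ except (D), which is kg·m²·s⁻².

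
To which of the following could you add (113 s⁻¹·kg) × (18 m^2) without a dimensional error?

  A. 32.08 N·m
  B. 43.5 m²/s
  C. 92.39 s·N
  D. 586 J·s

Reference: [kg·s⁻¹] · [m²] = kg·m²·s⁻¹.
Each option:
  A. N·m = kg·m·s⁻²·m = kg·m²·s⁻²
  B. m²·s⁻¹
  C. N·s = kg·m·s⁻²·s = kg·m·s⁻¹
  D. J·s = N·m·s = kg·m²·s⁻¹  ← same
Only D. matches kg·m²·s⁻¹.

D.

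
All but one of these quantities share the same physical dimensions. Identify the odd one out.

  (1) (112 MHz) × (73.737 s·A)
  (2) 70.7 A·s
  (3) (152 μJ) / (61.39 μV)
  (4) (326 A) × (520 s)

(1)

Dimensions:
  (1) [s⁻¹] · [s·A] = A
  (2) A·s = s·A
  (3) [kg·m²·s⁻²] / [kg·m²·s⁻³·A⁻¹] = s·A
  (4) [A] · [s] = s·A
All reduce to s·A except (1), which is A.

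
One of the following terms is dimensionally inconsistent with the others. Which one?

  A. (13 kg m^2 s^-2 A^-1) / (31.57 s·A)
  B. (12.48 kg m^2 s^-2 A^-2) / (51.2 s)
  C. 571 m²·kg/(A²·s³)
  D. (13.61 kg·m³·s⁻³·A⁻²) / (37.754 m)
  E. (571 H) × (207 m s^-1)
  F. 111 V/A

Reduce each to base SI dimensions:
  A. [kg·m²·s⁻²·A⁻¹] / [s·A] = kg·m²·s⁻³·A⁻²
  B. [kg·m²·s⁻²·A⁻²] / [s] = kg·m²·s⁻³·A⁻²
  C. kg·m²·s⁻³·A⁻²
  D. [kg·m³·s⁻³·A⁻²] / [m] = kg·m²·s⁻³·A⁻²
  E. [kg·m²·s⁻²·A⁻²] · [m·s⁻¹] = kg·m³·s⁻³·A⁻²
  F. V·A⁻¹ = J·C⁻¹·A⁻¹ = kg·m²·s⁻³·A⁻²
All reduce to kg·m²·s⁻³·A⁻² except E., which is kg·m³·s⁻³·A⁻².

E.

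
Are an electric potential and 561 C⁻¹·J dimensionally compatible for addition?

Reduce each to base SI dimensions:
  an electric potential:  [electric potential] = kg·m²·s⁻³·A⁻¹
  561 C⁻¹·J:  J·C⁻¹ = N·m·(s·A)⁻¹ = kg·m²·s⁻³·A⁻¹
Both are kg·m²·s⁻³·A⁻¹, so they have the same dimensions and can be added.

Yes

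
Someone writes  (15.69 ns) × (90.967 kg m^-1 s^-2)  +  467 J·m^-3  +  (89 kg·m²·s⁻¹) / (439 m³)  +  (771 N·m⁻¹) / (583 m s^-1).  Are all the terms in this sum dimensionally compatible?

No

Reduce each to base SI dimensions:
  (15.69 ns) × (90.967 kg m^-1 s^-2):  [s] · [kg·m⁻¹·s⁻²] = kg·m⁻¹·s⁻¹
  467 J·m^-3:  J·m⁻³ = N·m·m⁻³ = kg·m⁻¹·s⁻²
  (89 kg·m²·s⁻¹) / (439 m³):  [kg·m²·s⁻¹] / [m³] = kg·m⁻¹·s⁻¹
  (771 N·m⁻¹) / (583 m s^-1):  [kg·s⁻²] / [m·s⁻¹] = kg·m⁻¹·s⁻¹
The terms do not share a single dimension (kg·m⁻¹·s⁻² vs kg·m⁻¹·s⁻¹).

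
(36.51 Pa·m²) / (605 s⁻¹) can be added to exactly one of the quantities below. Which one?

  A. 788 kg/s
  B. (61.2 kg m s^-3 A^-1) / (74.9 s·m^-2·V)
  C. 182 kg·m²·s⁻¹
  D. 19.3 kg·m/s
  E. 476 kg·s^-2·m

D.

Reference: [kg·m·s⁻²] / [s⁻¹] = kg·m·s⁻¹.
Each option:
  A. kg·s⁻¹
  B. [kg·m·s⁻³·A⁻¹] / [kg·s⁻²·A⁻¹] = m·s⁻¹
  C. kg·m²·s⁻¹
  D. kg·m·s⁻¹  ← same
  E. kg·m·s⁻²
Only D. matches kg·m·s⁻¹.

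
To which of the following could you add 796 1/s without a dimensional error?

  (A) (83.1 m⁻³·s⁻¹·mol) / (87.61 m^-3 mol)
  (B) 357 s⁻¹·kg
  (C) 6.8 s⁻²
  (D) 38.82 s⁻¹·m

Reference: s⁻¹.
Each option:
  (A) [m⁻³·s⁻¹·mol] / [m⁻³·mol] = s⁻¹  ← same
  (B) kg·s⁻¹
  (C) s⁻²
  (D) m·s⁻¹
Only (A) matches s⁻¹.

(A)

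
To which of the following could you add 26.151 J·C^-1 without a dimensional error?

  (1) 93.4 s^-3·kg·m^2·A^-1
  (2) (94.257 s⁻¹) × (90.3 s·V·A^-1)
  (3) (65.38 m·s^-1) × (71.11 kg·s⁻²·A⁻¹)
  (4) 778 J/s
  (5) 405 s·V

(1)

Reference: J·C⁻¹ = N·m·(s·A)⁻¹ = kg·m²·s⁻³·A⁻¹.
Each option:
  (1) kg·m²·s⁻³·A⁻¹  ← same
  (2) [s⁻¹] · [kg·m²·s⁻²·A⁻²] = kg·m²·s⁻³·A⁻²
  (3) [m·s⁻¹] · [kg·s⁻²·A⁻¹] = kg·m·s⁻³·A⁻¹
  (4) J·s⁻¹ = N·m·s⁻¹ = kg·m²·s⁻³
  (5) V·s = J·C⁻¹·s = kg·m²·s⁻²·A⁻¹
Only (1) matches kg·m²·s⁻³·A⁻¹.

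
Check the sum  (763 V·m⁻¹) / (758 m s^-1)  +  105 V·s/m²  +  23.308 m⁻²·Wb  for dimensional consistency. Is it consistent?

Yes

In SI base units:
  (763 V·m⁻¹) / (758 m s^-1):  [kg·m·s⁻³·A⁻¹] / [m·s⁻¹] = kg·s⁻²·A⁻¹
  105 V·s/m²:  V·s·m⁻² = J·C⁻¹·s·m⁻² = kg·s⁻²·A⁻¹
  23.308 m⁻²·Wb:  Wb·m⁻² = V·s·m⁻² = kg·s⁻²·A⁻¹
Every term reduces to kg·s⁻²·A⁻¹.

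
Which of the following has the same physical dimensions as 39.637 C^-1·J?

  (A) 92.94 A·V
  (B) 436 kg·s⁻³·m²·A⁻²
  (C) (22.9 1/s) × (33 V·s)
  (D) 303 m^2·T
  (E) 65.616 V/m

(C)

Reference: J·C⁻¹ = N·m·(s·A)⁻¹ = kg·m²·s⁻³·A⁻¹.
Each option:
  (A) V·A = J·C⁻¹·A = kg·m²·s⁻³
  (B) kg·m²·s⁻³·A⁻²
  (C) [s⁻¹] · [kg·m²·s⁻²·A⁻¹] = kg·m²·s⁻³·A⁻¹  ← same
  (D) T·m² = Wb·m⁻²·m² = kg·m²·s⁻²·A⁻¹
  (E) V·m⁻¹ = J·C⁻¹·m⁻¹ = kg·m·s⁻³·A⁻¹
Only (C) matches kg·m²·s⁻³·A⁻¹.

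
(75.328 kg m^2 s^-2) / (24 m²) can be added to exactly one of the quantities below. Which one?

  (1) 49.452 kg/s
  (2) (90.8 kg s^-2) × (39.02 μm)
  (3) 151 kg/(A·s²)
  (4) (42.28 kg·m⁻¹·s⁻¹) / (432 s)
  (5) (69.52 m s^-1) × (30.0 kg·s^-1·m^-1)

(5)

Reference: [kg·m²·s⁻²] / [m²] = kg·s⁻².
Each option:
  (1) kg·s⁻¹
  (2) [kg·s⁻²] · [m] = kg·m·s⁻²
  (3) kg·s⁻²·A⁻¹
  (4) [kg·m⁻¹·s⁻¹] / [s] = kg·m⁻¹·s⁻²
  (5) [m·s⁻¹] · [kg·m⁻¹·s⁻¹] = kg·s⁻²  ← same
Only (5) matches kg·s⁻².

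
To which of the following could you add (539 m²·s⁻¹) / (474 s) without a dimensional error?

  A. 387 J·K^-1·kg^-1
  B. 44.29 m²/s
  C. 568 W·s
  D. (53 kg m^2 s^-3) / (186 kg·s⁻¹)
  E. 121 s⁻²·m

D.

Reference: [m²·s⁻¹] / [s] = m²·s⁻².
Each option:
  A. J·kg⁻¹·K⁻¹ = N·m·kg⁻¹·K⁻¹ = m²·s⁻²·K⁻¹
  B. m²·s⁻¹
  C. W·s = J·s⁻¹·s = kg·m²·s⁻²
  D. [kg·m²·s⁻³] / [kg·s⁻¹] = m²·s⁻²  ← same
  E. m·s⁻²
Only D. matches m²·s⁻².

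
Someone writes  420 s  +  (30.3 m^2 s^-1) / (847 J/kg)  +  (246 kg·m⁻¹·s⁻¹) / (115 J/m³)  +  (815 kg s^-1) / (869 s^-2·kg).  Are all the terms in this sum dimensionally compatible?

Yes

Work out the base dimensions of each:
  420 s:  s
  (30.3 m^2 s^-1) / (847 J/kg):  [m²·s⁻¹] / [m²·s⁻²] = s
  (246 kg·m⁻¹·s⁻¹) / (115 J/m³):  [kg·m⁻¹·s⁻¹] / [kg·m⁻¹·s⁻²] = s
  (815 kg s^-1) / (869 s^-2·kg):  [kg·s⁻¹] / [kg·s⁻²] = s
Every term reduces to s.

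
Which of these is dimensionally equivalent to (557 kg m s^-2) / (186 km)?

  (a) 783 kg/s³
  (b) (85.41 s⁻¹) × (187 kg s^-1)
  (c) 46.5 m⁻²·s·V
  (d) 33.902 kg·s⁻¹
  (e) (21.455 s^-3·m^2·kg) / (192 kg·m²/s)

Reference: [kg·m·s⁻²] / [m] = kg·s⁻².
Each option:
  (a) kg·s⁻³
  (b) [s⁻¹] · [kg·s⁻¹] = kg·s⁻²  ← same
  (c) V·s·m⁻² = J·C⁻¹·s·m⁻² = kg·s⁻²·A⁻¹
  (d) kg·s⁻¹
  (e) [kg·m²·s⁻³] / [kg·m²·s⁻¹] = s⁻²
Only (b) matches kg·s⁻².

(b)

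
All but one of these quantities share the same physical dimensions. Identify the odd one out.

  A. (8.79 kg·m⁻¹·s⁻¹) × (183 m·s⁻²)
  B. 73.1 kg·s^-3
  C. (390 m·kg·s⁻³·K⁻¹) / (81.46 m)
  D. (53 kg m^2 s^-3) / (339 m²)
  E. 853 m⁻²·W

Expand each in SI base units:
  A. [kg·m⁻¹·s⁻¹] · [m·s⁻²] = kg·s⁻³
  B. kg·s⁻³
  C. [kg·m·s⁻³·K⁻¹] / [m] = kg·s⁻³·K⁻¹
  D. [kg·m²·s⁻³] / [m²] = kg·s⁻³
  E. W·m⁻² = J·s⁻¹·m⁻² = kg·s⁻³
All reduce to kg·s⁻³ except C., which is kg·s⁻³·K⁻¹.

C.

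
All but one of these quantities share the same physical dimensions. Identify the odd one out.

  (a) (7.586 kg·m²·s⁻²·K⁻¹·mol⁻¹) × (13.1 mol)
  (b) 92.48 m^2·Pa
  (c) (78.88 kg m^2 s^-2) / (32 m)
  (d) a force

In SI base units:
  (a) [kg·m²·s⁻²·K⁻¹·mol⁻¹] · [mol] = kg·m²·s⁻²·K⁻¹
  (b) Pa·m² = N·m⁻²·m² = kg·m·s⁻²
  (c) [kg·m²·s⁻²] / [m] = kg·m·s⁻²
  (d) [force] = kg·m·s⁻²
All reduce to kg·m·s⁻² except (a), which is kg·m²·s⁻²·K⁻¹.

(a)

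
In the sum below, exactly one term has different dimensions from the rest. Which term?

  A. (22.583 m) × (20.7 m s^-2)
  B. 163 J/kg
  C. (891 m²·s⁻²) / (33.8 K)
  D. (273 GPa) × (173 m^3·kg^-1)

C.

Expand each in SI base units:
  A. [m] · [m·s⁻²] = m²·s⁻²
  B. J·kg⁻¹ = N·m·kg⁻¹ = m²·s⁻²
  C. [m²·s⁻²] / [K] = m²·s⁻²·K⁻¹
  D. [kg·m⁻¹·s⁻²] · [kg⁻¹·m³] = m²·s⁻²
All reduce to m²·s⁻² except C., which is m²·s⁻²·K⁻¹.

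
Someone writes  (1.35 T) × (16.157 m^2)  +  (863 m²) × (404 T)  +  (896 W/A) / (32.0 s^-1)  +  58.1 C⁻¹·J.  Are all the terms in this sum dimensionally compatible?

No

Dimensions:
  (1.35 T) × (16.157 m^2):  [kg·s⁻²·A⁻¹] · [m²] = kg·m²·s⁻²·A⁻¹
  (863 m²) × (404 T):  [m²] · [kg·s⁻²·A⁻¹] = kg·m²·s⁻²·A⁻¹
  (896 W/A) / (32.0 s^-1):  [kg·m²·s⁻³·A⁻¹] / [s⁻¹] = kg·m²·s⁻²·A⁻¹
  58.1 C⁻¹·J:  J·C⁻¹ = N·m·(s·A)⁻¹ = kg·m²·s⁻³·A⁻¹
The terms do not share a single dimension (kg·m²·s⁻²·A⁻¹ vs kg·m²·s⁻³·A⁻¹).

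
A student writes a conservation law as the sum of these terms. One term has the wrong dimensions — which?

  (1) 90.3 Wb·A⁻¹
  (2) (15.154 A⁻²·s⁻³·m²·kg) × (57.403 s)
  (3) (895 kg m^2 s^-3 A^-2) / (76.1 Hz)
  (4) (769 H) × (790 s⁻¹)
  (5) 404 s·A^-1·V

(4)

Expand each in SI base units:
  (1) Wb·A⁻¹ = V·s·A⁻¹ = kg·m²·s⁻²·A⁻²
  (2) [kg·m²·s⁻³·A⁻²] · [s] = kg·m²·s⁻²·A⁻²
  (3) [kg·m²·s⁻³·A⁻²] / [s⁻¹] = kg·m²·s⁻²·A⁻²
  (4) [kg·m²·s⁻²·A⁻²] · [s⁻¹] = kg·m²·s⁻³·A⁻²
  (5) V·s·A⁻¹ = J·C⁻¹·s·A⁻¹ = kg·m²·s⁻²·A⁻²
All reduce to kg·m²·s⁻²·A⁻² except (4), which is kg·m²·s⁻³·A⁻².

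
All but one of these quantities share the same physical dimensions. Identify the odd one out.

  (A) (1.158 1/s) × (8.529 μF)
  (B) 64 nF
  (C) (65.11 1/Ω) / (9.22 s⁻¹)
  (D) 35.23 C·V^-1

Work out the base dimensions of each:
  (A) [s⁻¹] · [kg⁻¹·m⁻²·s⁴·A²] = kg⁻¹·m⁻²·s³·A²
  (B) F = C·V⁻¹ = kg⁻¹·m⁻²·s⁴·A²
  (C) [kg⁻¹·m⁻²·s³·A²] / [s⁻¹] = kg⁻¹·m⁻²·s⁴·A²
  (D) C·V⁻¹ = s·A·(J·C⁻¹)⁻¹ = kg⁻¹·m⁻²·s⁴·A²
All reduce to kg⁻¹·m⁻²·s⁴·A² except (A), which is kg⁻¹·m⁻²·s³·A².

(A)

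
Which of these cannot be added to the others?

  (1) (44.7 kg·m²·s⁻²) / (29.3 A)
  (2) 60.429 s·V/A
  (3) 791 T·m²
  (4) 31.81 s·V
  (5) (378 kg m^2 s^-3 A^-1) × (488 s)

(2)

In SI base units:
  (1) [kg·m²·s⁻²] / [A] = kg·m²·s⁻²·A⁻¹
  (2) V·s·A⁻¹ = J·C⁻¹·s·A⁻¹ = kg·m²·s⁻²·A⁻²
  (3) T·m² = Wb·m⁻²·m² = kg·m²·s⁻²·A⁻¹
  (4) V·s = J·C⁻¹·s = kg·m²·s⁻²·A⁻¹
  (5) [kg·m²·s⁻³·A⁻¹] · [s] = kg·m²·s⁻²·A⁻¹
All reduce to kg·m²·s⁻²·A⁻¹ except (2), which is kg·m²·s⁻²·A⁻².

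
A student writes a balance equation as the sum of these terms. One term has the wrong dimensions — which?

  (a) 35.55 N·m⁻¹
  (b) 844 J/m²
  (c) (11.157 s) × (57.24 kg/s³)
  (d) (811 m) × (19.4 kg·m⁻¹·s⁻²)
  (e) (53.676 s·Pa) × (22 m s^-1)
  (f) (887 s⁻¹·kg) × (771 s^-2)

Reduce each to base SI dimensions:
  (a) N·m⁻¹ = kg·m·s⁻²·m⁻¹ = kg·s⁻²
  (b) J·m⁻² = N·m·m⁻² = kg·s⁻²
  (c) [s] · [kg·s⁻³] = kg·s⁻²
  (d) [m] · [kg·m⁻¹·s⁻²] = kg·s⁻²
  (e) [kg·m⁻¹·s⁻¹] · [m·s⁻¹] = kg·s⁻²
  (f) [kg·s⁻¹] · [s⁻²] = kg·s⁻³
All reduce to kg·s⁻² except (f), which is kg·s⁻³.

(f)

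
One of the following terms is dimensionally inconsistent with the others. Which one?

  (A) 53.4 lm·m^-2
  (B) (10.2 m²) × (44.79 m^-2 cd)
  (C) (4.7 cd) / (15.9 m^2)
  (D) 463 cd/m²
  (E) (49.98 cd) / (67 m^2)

(B)

Expand each in SI base units:
  (A) lm·m⁻² = cd·m⁻² = m⁻²·cd
  (B) [m²] · [m⁻²·cd] = cd
  (C) [cd] / [m²] = m⁻²·cd
  (D) cd·m⁻² = m⁻²·cd
  (E) [cd] / [m²] = m⁻²·cd
All reduce to m⁻²·cd except (B), which is cd.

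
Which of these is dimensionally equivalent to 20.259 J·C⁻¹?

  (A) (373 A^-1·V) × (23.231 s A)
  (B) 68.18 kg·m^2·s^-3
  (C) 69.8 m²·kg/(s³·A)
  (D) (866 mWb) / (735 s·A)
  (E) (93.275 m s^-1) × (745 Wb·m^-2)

(C)

Reference: J·C⁻¹ = N·m·(s·A)⁻¹ = kg·m²·s⁻³·A⁻¹.
Each option:
  (A) [kg·m²·s⁻³·A⁻²] · [s·A] = kg·m²·s⁻²·A⁻¹
  (B) kg·m²·s⁻³
  (C) kg·m²·s⁻³·A⁻¹  ← same
  (D) [kg·m²·s⁻²·A⁻¹] / [s·A] = kg·m²·s⁻³·A⁻²
  (E) [m·s⁻¹] · [kg·s⁻²·A⁻¹] = kg·m·s⁻³·A⁻¹
Only (C) matches kg·m²·s⁻³·A⁻¹.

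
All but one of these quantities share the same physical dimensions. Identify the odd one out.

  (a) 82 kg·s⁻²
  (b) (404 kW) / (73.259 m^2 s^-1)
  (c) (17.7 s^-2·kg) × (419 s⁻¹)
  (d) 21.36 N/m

(c)

Reduce each to base SI dimensions:
  (a) kg·s⁻²
  (b) [kg·m²·s⁻³] / [m²·s⁻¹] = kg·s⁻²
  (c) [kg·s⁻²] · [s⁻¹] = kg·s⁻³
  (d) N·m⁻¹ = kg·m·s⁻²·m⁻¹ = kg·s⁻²
All reduce to kg·s⁻² except (c), which is kg·s⁻³.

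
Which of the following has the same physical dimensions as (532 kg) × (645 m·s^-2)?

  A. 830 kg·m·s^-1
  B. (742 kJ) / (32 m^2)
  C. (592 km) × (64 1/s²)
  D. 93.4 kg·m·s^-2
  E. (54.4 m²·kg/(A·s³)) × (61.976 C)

Reference: [kg] · [m·s⁻²] = kg·m·s⁻².
Each option:
  A. kg·m·s⁻¹
  B. [kg·m²·s⁻²] / [m²] = kg·s⁻²
  C. [m] · [s⁻²] = m·s⁻²
  D. kg·m·s⁻²  ← same
  E. [kg·m²·s⁻³·A⁻¹] · [s·A] = kg·m²·s⁻²
Only D. matches kg·m·s⁻².

D.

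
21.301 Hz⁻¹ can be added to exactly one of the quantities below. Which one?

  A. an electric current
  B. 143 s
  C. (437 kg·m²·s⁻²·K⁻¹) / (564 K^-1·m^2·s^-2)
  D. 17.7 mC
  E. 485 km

Reference: Hz⁻¹ = (s⁻¹)⁻¹ = s.
Each option:
  A. [electric current] = A
  B. s  ← same
  C. [kg·m²·s⁻²·K⁻¹] / [m²·s⁻²·K⁻¹] = kg
  D. C = s·A
  E. m
Only B. matches s.

B.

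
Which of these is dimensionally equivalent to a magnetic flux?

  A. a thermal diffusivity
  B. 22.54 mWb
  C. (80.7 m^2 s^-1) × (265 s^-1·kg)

Reference: [magnetic flux] = kg·m²·s⁻²·A⁻¹.
Each option:
  A. [thermal diffusivity] = m²·s⁻¹
  B. Wb = V·s = kg·m²·s⁻²·A⁻¹  ← same
  C. [m²·s⁻¹] · [kg·s⁻¹] = kg·m²·s⁻²
Only B. matches kg·m²·s⁻²·A⁻¹.

B.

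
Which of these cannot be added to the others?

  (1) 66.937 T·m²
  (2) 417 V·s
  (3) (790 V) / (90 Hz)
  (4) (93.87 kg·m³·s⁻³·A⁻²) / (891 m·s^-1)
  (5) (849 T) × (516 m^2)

(4)

Dimensions:
  (1) T·m² = Wb·m⁻²·m² = kg·m²·s⁻²·A⁻¹
  (2) V·s = J·C⁻¹·s = kg·m²·s⁻²·A⁻¹
  (3) [kg·m²·s⁻³·A⁻¹] / [s⁻¹] = kg·m²·s⁻²·A⁻¹
  (4) [kg·m³·s⁻³·A⁻²] / [m·s⁻¹] = kg·m²·s⁻²·A⁻²
  (5) [kg·s⁻²·A⁻¹] · [m²] = kg·m²·s⁻²·A⁻¹
All reduce to kg·m²·s⁻²·A⁻¹ except (4), which is kg·m²·s⁻²·A⁻².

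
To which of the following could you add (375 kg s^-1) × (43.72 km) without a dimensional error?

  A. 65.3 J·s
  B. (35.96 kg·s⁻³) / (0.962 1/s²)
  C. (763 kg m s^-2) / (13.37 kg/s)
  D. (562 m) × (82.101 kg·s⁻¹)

D.

Reference: [kg·s⁻¹] · [m] = kg·m·s⁻¹.
Each option:
  A. J·s = N·m·s = kg·m²·s⁻¹
  B. [kg·s⁻³] / [s⁻²] = kg·s⁻¹
  C. [kg·m·s⁻²] / [kg·s⁻¹] = m·s⁻¹
  D. [m] · [kg·s⁻¹] = kg·m·s⁻¹  ← same
Only D. matches kg·m·s⁻¹.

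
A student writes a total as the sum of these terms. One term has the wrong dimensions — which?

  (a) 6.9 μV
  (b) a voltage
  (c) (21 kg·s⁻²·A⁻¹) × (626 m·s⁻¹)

Dimensions:
  (a) V = J·C⁻¹ = kg·m²·s⁻³·A⁻¹
  (b) [voltage] = kg·m²·s⁻³·A⁻¹
  (c) [kg·s⁻²·A⁻¹] · [m·s⁻¹] = kg·m·s⁻³·A⁻¹
All reduce to kg·m²·s⁻³·A⁻¹ except (c), which is kg·m·s⁻³·A⁻¹.

(c)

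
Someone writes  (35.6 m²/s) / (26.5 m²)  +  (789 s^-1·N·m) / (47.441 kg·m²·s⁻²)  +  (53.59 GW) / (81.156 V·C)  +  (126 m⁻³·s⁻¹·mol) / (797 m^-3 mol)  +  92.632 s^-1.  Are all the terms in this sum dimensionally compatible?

Yes

Expand each in SI base units:
  (35.6 m²/s) / (26.5 m²):  [m²·s⁻¹] / [m²] = s⁻¹
  (789 s^-1·N·m) / (47.441 kg·m²·s⁻²):  [kg·m²·s⁻³] / [kg·m²·s⁻²] = s⁻¹
  (53.59 GW) / (81.156 V·C):  [kg·m²·s⁻³] / [kg·m²·s⁻²] = s⁻¹
  (126 m⁻³·s⁻¹·mol) / (797 m^-3 mol):  [m⁻³·s⁻¹·mol] / [m⁻³·mol] = s⁻¹
  92.632 s^-1:  s⁻¹
Every term reduces to s⁻¹.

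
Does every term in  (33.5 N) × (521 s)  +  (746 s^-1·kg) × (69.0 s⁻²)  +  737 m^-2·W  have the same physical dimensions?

No

Expand each in SI base units:
  (33.5 N) × (521 s):  [kg·m·s⁻²] · [s] = kg·m·s⁻¹
  (746 s^-1·kg) × (69.0 s⁻²):  [kg·s⁻¹] · [s⁻²] = kg·s⁻³
  737 m^-2·W:  W·m⁻² = J·s⁻¹·m⁻² = kg·s⁻³
The terms do not share a single dimension (kg·m·s⁻¹ vs kg·s⁻³).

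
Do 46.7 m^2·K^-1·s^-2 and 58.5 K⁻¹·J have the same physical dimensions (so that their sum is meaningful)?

No

Work out the base dimensions of each:
  46.7 m^2·K^-1·s^-2:  m²·s⁻²·K⁻¹
  58.5 K⁻¹·J:  J·K⁻¹ = N·m·K⁻¹ = kg·m²·s⁻²·K⁻¹
m²·s⁻²·K⁻¹ ≠ kg·m²·s⁻²·K⁻¹, so they cannot be added.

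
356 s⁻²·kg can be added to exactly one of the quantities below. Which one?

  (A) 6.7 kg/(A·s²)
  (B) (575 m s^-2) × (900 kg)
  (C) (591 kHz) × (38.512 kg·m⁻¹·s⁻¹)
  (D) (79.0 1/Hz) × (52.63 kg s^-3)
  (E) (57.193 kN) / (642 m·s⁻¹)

Reference: kg·s⁻².
Each option:
  (A) kg·s⁻²·A⁻¹
  (B) [m·s⁻²] · [kg] = kg·m·s⁻²
  (C) [s⁻¹] · [kg·m⁻¹·s⁻¹] = kg·m⁻¹·s⁻²
  (D) [s] · [kg·s⁻³] = kg·s⁻²  ← same
  (E) [kg·m·s⁻²] / [m·s⁻¹] = kg·s⁻¹
Only (D) matches kg·s⁻².

(D)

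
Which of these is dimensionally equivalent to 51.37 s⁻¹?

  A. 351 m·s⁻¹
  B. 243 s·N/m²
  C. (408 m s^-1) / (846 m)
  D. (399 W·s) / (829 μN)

C.

Reference: s⁻¹.
Each option:
  A. m·s⁻¹
  B. N·s·m⁻² = kg·m·s⁻²·s·m⁻² = kg·m⁻¹·s⁻¹
  C. [m·s⁻¹] / [m] = s⁻¹  ← same
  D. [kg·m²·s⁻²] / [kg·m·s⁻²] = m
Only C. matches s⁻¹.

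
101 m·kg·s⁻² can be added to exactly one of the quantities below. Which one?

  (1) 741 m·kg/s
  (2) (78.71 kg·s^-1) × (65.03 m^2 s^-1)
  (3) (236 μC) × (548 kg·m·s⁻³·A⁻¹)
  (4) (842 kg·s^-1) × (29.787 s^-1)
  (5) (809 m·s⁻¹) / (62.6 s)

(3)

Reference: kg·m·s⁻².
Each option:
  (1) kg·m·s⁻¹
  (2) [kg·s⁻¹] · [m²·s⁻¹] = kg·m²·s⁻²
  (3) [s·A] · [kg·m·s⁻³·A⁻¹] = kg·m·s⁻²  ← same
  (4) [kg·s⁻¹] · [s⁻¹] = kg·s⁻²
  (5) [m·s⁻¹] / [s] = m·s⁻²
Only (3) matches kg·m·s⁻².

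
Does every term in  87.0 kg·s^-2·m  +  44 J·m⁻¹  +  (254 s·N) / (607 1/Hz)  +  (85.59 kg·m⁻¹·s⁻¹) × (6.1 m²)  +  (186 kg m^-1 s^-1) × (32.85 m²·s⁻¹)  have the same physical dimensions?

No

Dimensions:
  87.0 kg·s^-2·m:  kg·m·s⁻²
  44 J·m⁻¹:  J·m⁻¹ = N·m·m⁻¹ = kg·m·s⁻²
  (254 s·N) / (607 1/Hz):  [kg·m·s⁻¹] / [s] = kg·m·s⁻²
  (85.59 kg·m⁻¹·s⁻¹) × (6.1 m²):  [kg·m⁻¹·s⁻¹] · [m²] = kg·m·s⁻¹
  (186 kg m^-1 s^-1) × (32.85 m²·s⁻¹):  [kg·m⁻¹·s⁻¹] · [m²·s⁻¹] = kg·m·s⁻²
The terms do not share a single dimension (kg·m·s⁻² vs kg·m·s⁻¹).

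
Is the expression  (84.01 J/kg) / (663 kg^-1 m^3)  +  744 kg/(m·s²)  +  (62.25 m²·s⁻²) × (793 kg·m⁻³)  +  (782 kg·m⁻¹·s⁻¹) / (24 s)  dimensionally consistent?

Yes

Dimensions:
  (84.01 J/kg) / (663 kg^-1 m^3):  [m²·s⁻²] / [kg⁻¹·m³] = kg·m⁻¹·s⁻²
  744 kg/(m·s²):  kg·m⁻¹·s⁻²
  (62.25 m²·s⁻²) × (793 kg·m⁻³):  [m²·s⁻²] · [kg·m⁻³] = kg·m⁻¹·s⁻²
  (782 kg·m⁻¹·s⁻¹) / (24 s):  [kg·m⁻¹·s⁻¹] / [s] = kg·m⁻¹·s⁻²
Every term reduces to kg·m⁻¹·s⁻².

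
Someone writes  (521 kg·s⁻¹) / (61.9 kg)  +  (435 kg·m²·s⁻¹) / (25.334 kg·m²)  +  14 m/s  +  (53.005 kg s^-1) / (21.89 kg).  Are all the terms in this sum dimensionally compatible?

No

Dimensions:
  (521 kg·s⁻¹) / (61.9 kg):  [kg·s⁻¹] / [kg] = s⁻¹
  (435 kg·m²·s⁻¹) / (25.334 kg·m²):  [kg·m²·s⁻¹] / [kg·m²] = s⁻¹
  14 m/s:  m·s⁻¹
  (53.005 kg s^-1) / (21.89 kg):  [kg·s⁻¹] / [kg] = s⁻¹
The terms do not share a single dimension (m·s⁻¹ vs s⁻¹).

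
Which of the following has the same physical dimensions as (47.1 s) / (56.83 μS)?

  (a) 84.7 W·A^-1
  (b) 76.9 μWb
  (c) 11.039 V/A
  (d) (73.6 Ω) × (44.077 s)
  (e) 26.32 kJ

(d)

Reference: [s] / [kg⁻¹·m⁻²·s³·A²] = kg·m²·s⁻²·A⁻².
Each option:
  (a) W·A⁻¹ = J·s⁻¹·A⁻¹ = kg·m²·s⁻³·A⁻¹
  (b) Wb = V·s = kg·m²·s⁻²·A⁻¹
  (c) V·A⁻¹ = J·C⁻¹·A⁻¹ = kg·m²·s⁻³·A⁻²
  (d) [kg·m²·s⁻³·A⁻²] · [s] = kg·m²·s⁻²·A⁻²  ← same
  (e) J = N·m = kg·m²·s⁻²
Only (d) matches kg·m²·s⁻²·A⁻².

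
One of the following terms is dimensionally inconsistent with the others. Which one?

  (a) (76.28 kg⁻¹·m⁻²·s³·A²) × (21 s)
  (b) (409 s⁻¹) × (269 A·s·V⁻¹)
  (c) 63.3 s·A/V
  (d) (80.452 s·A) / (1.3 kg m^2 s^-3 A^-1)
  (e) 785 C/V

(b)

Work out the base dimensions of each:
  (a) [kg⁻¹·m⁻²·s³·A²] · [s] = kg⁻¹·m⁻²·s⁴·A²
  (b) [s⁻¹] · [kg⁻¹·m⁻²·s⁴·A²] = kg⁻¹·m⁻²·s³·A²
  (c) A·s·V⁻¹ = A·s·(J·C⁻¹)⁻¹ = kg⁻¹·m⁻²·s⁴·A²
  (d) [s·A] / [kg·m²·s⁻³·A⁻¹] = kg⁻¹·m⁻²·s⁴·A²
  (e) C·V⁻¹ = s·A·(J·C⁻¹)⁻¹ = kg⁻¹·m⁻²·s⁴·A²
All reduce to kg⁻¹·m⁻²·s⁴·A² except (b), which is kg⁻¹·m⁻²·s³·A².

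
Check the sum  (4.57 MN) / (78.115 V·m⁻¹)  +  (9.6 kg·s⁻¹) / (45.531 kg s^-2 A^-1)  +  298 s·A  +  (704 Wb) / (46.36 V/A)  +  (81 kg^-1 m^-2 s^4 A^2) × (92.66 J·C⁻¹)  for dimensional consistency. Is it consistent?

Yes

Work out the base dimensions of each:
  (4.57 MN) / (78.115 V·m⁻¹):  [kg·m·s⁻²] / [kg·m·s⁻³·A⁻¹] = s·A
  (9.6 kg·s⁻¹) / (45.531 kg s^-2 A^-1):  [kg·s⁻¹] / [kg·s⁻²·A⁻¹] = s·A
  298 s·A:  A·s = s·A
  (704 Wb) / (46.36 V/A):  [kg·m²·s⁻²·A⁻¹] / [kg·m²·s⁻³·A⁻²] = s·A
  (81 kg^-1 m^-2 s^4 A^2) × (92.66 J·C⁻¹):  [kg⁻¹·m⁻²·s⁴·A²] · [kg·m²·s⁻³·A⁻¹] = s·A
Every term reduces to s·A.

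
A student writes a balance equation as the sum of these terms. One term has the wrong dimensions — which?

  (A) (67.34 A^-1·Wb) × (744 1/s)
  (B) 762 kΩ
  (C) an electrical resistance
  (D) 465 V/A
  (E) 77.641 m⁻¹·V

Expand each in SI base units:
  (A) [kg·m²·s⁻²·A⁻²] · [s⁻¹] = kg·m²·s⁻³·A⁻²
  (B) Ω = V·A⁻¹ = kg·m²·s⁻³·A⁻²
  (C) [electrical resistance] = kg·m²·s⁻³·A⁻²
  (D) V·A⁻¹ = J·C⁻¹·A⁻¹ = kg·m²·s⁻³·A⁻²
  (E) V·m⁻¹ = J·C⁻¹·m⁻¹ = kg·m·s⁻³·A⁻¹
All reduce to kg·m²·s⁻³·A⁻² except (E), which is kg·m·s⁻³·A⁻¹.

(E)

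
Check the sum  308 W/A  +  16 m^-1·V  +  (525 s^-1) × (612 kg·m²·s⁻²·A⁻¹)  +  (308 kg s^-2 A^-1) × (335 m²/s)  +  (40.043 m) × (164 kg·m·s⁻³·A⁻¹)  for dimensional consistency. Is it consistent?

Dimensions:
  308 W/A:  W·A⁻¹ = J·s⁻¹·A⁻¹ = kg·m²·s⁻³·A⁻¹
  16 m^-1·V:  V·m⁻¹ = J·C⁻¹·m⁻¹ = kg·m·s⁻³·A⁻¹
  (525 s^-1) × (612 kg·m²·s⁻²·A⁻¹):  [s⁻¹] · [kg·m²·s⁻²·A⁻¹] = kg·m²·s⁻³·A⁻¹
  (308 kg s^-2 A^-1) × (335 m²/s):  [kg·s⁻²·A⁻¹] · [m²·s⁻¹] = kg·m²·s⁻³·A⁻¹
  (40.043 m) × (164 kg·m·s⁻³·A⁻¹):  [m] · [kg·m·s⁻³·A⁻¹] = kg·m²·s⁻³·A⁻¹
The terms do not share a single dimension (kg·m²·s⁻³·A⁻¹ vs kg·m·s⁻³·A⁻¹).

No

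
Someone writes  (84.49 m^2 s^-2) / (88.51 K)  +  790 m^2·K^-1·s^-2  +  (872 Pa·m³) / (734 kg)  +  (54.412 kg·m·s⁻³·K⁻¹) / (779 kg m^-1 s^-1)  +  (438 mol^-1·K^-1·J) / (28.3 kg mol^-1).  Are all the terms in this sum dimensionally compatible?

Work out the base dimensions of each:
  (84.49 m^2 s^-2) / (88.51 K):  [m²·s⁻²] / [K] = m²·s⁻²·K⁻¹
  790 m^2·K^-1·s^-2:  m²·s⁻²·K⁻¹
  (872 Pa·m³) / (734 kg):  [kg·m²·s⁻²] / [kg] = m²·s⁻²
  (54.412 kg·m·s⁻³·K⁻¹) / (779 kg m^-1 s^-1):  [kg·m·s⁻³·K⁻¹] / [kg·m⁻¹·s⁻¹] = m²·s⁻²·K⁻¹
  (438 mol^-1·K^-1·J) / (28.3 kg mol^-1):  [kg·m²·s⁻²·K⁻¹·mol⁻¹] / [kg·mol⁻¹] = m²·s⁻²·K⁻¹
The terms do not share a single dimension (m²·s⁻² vs m²·s⁻²·K⁻¹).

No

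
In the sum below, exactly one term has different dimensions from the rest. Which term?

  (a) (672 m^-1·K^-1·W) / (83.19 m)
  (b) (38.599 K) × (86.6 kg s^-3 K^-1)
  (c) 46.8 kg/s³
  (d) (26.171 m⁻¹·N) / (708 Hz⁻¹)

Expand each in SI base units:
  (a) [kg·m·s⁻³·K⁻¹] / [m] = kg·s⁻³·K⁻¹
  (b) [K] · [kg·s⁻³·K⁻¹] = kg·s⁻³
  (c) kg·s⁻³
  (d) [kg·s⁻²] / [s] = kg·s⁻³
All reduce to kg·s⁻³ except (a), which is kg·s⁻³·K⁻¹.

(a)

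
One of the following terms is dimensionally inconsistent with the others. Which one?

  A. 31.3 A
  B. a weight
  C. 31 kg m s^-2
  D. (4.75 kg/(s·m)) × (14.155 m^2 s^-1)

Work out the base dimensions of each:
  A. A
  B. [weight] = kg·m·s⁻²
  C. kg·m·s⁻²
  D. [kg·m⁻¹·s⁻¹] · [m²·s⁻¹] = kg·m·s⁻²
All reduce to kg·m·s⁻² except A., which is A.

A.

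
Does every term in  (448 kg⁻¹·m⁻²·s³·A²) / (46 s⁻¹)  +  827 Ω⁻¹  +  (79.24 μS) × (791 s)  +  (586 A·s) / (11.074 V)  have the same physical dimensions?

Work out the base dimensions of each:
  (448 kg⁻¹·m⁻²·s³·A²) / (46 s⁻¹):  [kg⁻¹·m⁻²·s³·A²] / [s⁻¹] = kg⁻¹·m⁻²·s⁴·A²
  827 Ω⁻¹:  Ω⁻¹ = (V·A⁻¹)⁻¹ = kg⁻¹·m⁻²·s³·A²
  (79.24 μS) × (791 s):  [kg⁻¹·m⁻²·s³·A²] · [s] = kg⁻¹·m⁻²·s⁴·A²
  (586 A·s) / (11.074 V):  [s·A] / [kg·m²·s⁻³·A⁻¹] = kg⁻¹·m⁻²·s⁴·A²
The terms do not share a single dimension (kg⁻¹·m⁻²·s³·A² vs kg⁻¹·m⁻²·s⁴·A²).

No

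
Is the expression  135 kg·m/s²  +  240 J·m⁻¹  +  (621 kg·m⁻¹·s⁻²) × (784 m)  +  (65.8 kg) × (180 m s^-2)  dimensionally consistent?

No

Dimensions:
  135 kg·m/s²:  kg·m·s⁻²
  240 J·m⁻¹:  J·m⁻¹ = N·m·m⁻¹ = kg·m·s⁻²
  (621 kg·m⁻¹·s⁻²) × (784 m):  [kg·m⁻¹·s⁻²] · [m] = kg·s⁻²
  (65.8 kg) × (180 m s^-2):  [kg] · [m·s⁻²] = kg·m·s⁻²
The terms do not share a single dimension (kg·m·s⁻² vs kg·s⁻²).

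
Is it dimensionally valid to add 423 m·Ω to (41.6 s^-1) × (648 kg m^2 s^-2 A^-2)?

Work out the base dimensions of each:
  423 m·Ω:  Ω·m = V·A⁻¹·m = kg·m³·s⁻³·A⁻²
  (41.6 s^-1) × (648 kg m^2 s^-2 A^-2):  [s⁻¹] · [kg·m²·s⁻²·A⁻²] = kg·m²·s⁻³·A⁻²
kg·m³·s⁻³·A⁻² ≠ kg·m²·s⁻³·A⁻², so they cannot be added.

No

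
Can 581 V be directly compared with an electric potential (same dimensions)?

Yes

In SI base units:
  581 V:  V = J·C⁻¹ = kg·m²·s⁻³·A⁻¹
  an electric potential:  [electric potential] = kg·m²·s⁻³·A⁻¹
Both are kg·m²·s⁻³·A⁻¹, so they have the same dimensions and can be added.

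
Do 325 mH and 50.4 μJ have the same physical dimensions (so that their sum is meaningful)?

No

Work out the base dimensions of each:
  325 mH:  H = V·s·A⁻¹ = kg·m²·s⁻²·A⁻²
  50.4 μJ:  J = N·m = kg·m²·s⁻²
kg·m²·s⁻²·A⁻² ≠ kg·m²·s⁻², so they cannot be added.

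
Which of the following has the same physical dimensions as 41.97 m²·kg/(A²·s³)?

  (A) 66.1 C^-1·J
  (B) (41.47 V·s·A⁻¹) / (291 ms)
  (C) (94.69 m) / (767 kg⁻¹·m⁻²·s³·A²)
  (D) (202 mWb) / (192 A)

Reference: kg·m²·s⁻³·A⁻².
Each option:
  (A) J·C⁻¹ = N·m·(s·A)⁻¹ = kg·m²·s⁻³·A⁻¹
  (B) [kg·m²·s⁻²·A⁻²] / [s] = kg·m²·s⁻³·A⁻²  ← same
  (C) [m] / [kg⁻¹·m⁻²·s³·A²] = kg·m³·s⁻³·A⁻²
  (D) [kg·m²·s⁻²·A⁻¹] / [A] = kg·m²·s⁻²·A⁻²
Only (B) matches kg·m²·s⁻³·A⁻².

(B)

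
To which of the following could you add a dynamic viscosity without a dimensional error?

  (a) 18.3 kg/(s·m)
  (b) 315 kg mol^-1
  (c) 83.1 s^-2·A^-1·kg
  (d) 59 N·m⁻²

Reference: [dynamic viscosity] = kg·m⁻¹·s⁻¹.
Each option:
  (a) kg·m⁻¹·s⁻¹  ← same
  (b) kg·mol⁻¹
  (c) kg·s⁻²·A⁻¹
  (d) N·m⁻² = kg·m·s⁻²·m⁻² = kg·m⁻¹·s⁻²
Only (a) matches kg·m⁻¹·s⁻¹.

(a)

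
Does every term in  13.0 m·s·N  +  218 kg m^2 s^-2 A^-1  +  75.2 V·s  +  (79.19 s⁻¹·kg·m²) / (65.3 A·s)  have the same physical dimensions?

Reduce each to base SI dimensions:
  13.0 m·s·N:  N·m·s = kg·m·s⁻²·m·s = kg·m²·s⁻¹
  218 kg m^2 s^-2 A^-1:  kg·m²·s⁻²·A⁻¹
  75.2 V·s:  V·s = J·C⁻¹·s = kg·m²·s⁻²·A⁻¹
  (79.19 s⁻¹·kg·m²) / (65.3 A·s):  [kg·m²·s⁻¹] / [s·A] = kg·m²·s⁻²·A⁻¹
The terms do not share a single dimension (kg·m²·s⁻²·A⁻¹ vs kg·m²·s⁻¹).

No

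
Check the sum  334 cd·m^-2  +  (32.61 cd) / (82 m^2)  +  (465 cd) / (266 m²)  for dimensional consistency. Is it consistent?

Yes

In SI base units:
  334 cd·m^-2:  cd·m⁻² = m⁻²·cd
  (32.61 cd) / (82 m^2):  [cd] / [m²] = m⁻²·cd
  (465 cd) / (266 m²):  [cd] / [m²] = m⁻²·cd
Every term reduces to m⁻²·cd.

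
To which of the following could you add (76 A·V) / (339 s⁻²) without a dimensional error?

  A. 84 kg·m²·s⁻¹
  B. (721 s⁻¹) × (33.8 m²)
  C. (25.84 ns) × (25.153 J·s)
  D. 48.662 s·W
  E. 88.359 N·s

Reference: [kg·m²·s⁻³] / [s⁻²] = kg·m²·s⁻¹.
Each option:
  A. kg·m²·s⁻¹  ← same
  B. [s⁻¹] · [m²] = m²·s⁻¹
  C. [s] · [kg·m²·s⁻¹] = kg·m²
  D. W·s = J·s⁻¹·s = kg·m²·s⁻²
  E. N·s = kg·m·s⁻²·s = kg·m·s⁻¹
Only A. matches kg·m²·s⁻¹.

A.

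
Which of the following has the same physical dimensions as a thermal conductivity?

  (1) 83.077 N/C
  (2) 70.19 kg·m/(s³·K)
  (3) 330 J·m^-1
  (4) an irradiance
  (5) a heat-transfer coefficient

Reference: [thermal conductivity] = kg·m·s⁻³·K⁻¹.
Each option:
  (1) N·C⁻¹ = kg·m·s⁻²·(s·A)⁻¹ = kg·m·s⁻³·A⁻¹
  (2) kg·m·s⁻³·K⁻¹  ← same
  (3) J·m⁻¹ = N·m·m⁻¹ = kg·m·s⁻²
  (4) [irradiance] = kg·s⁻³
  (5) [heat-transfer coefficient] = kg·s⁻³·K⁻¹
Only (2) matches kg·m·s⁻³·K⁻¹.

(2)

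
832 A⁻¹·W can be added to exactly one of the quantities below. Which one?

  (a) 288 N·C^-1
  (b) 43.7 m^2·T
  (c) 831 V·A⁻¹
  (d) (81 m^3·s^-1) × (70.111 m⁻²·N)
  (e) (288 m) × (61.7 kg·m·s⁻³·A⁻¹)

Reference: W·A⁻¹ = J·s⁻¹·A⁻¹ = kg·m²·s⁻³·A⁻¹.
Each option:
  (a) N·C⁻¹ = kg·m·s⁻²·(s·A)⁻¹ = kg·m·s⁻³·A⁻¹
  (b) T·m² = Wb·m⁻²·m² = kg·m²·s⁻²·A⁻¹
  (c) V·A⁻¹ = J·C⁻¹·A⁻¹ = kg·m²·s⁻³·A⁻²
  (d) [m³·s⁻¹] · [kg·m⁻¹·s⁻²] = kg·m²·s⁻³
  (e) [m] · [kg·m·s⁻³·A⁻¹] = kg·m²·s⁻³·A⁻¹  ← same
Only (e) matches kg·m²·s⁻³·A⁻¹.

(e)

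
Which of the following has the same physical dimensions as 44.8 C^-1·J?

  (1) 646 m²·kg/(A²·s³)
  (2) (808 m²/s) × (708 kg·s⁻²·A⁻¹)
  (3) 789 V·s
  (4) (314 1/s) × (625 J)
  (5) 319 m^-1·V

(2)

Reference: J·C⁻¹ = N·m·(s·A)⁻¹ = kg·m²·s⁻³·A⁻¹.
Each option:
  (1) kg·m²·s⁻³·A⁻²
  (2) [m²·s⁻¹] · [kg·s⁻²·A⁻¹] = kg·m²·s⁻³·A⁻¹  ← same
  (3) V·s = J·C⁻¹·s = kg·m²·s⁻²·A⁻¹
  (4) [s⁻¹] · [kg·m²·s⁻²] = kg·m²·s⁻³
  (5) V·m⁻¹ = J·C⁻¹·m⁻¹ = kg·m·s⁻³·A⁻¹
Only (2) matches kg·m²·s⁻³·A⁻¹.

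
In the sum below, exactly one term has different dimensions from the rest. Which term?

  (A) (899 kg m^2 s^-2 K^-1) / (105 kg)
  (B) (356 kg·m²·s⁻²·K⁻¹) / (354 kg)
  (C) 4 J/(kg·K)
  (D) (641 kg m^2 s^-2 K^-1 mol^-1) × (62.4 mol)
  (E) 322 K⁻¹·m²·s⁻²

(D)

Work out the base dimensions of each:
  (A) [kg·m²·s⁻²·K⁻¹] / [kg] = m²·s⁻²·K⁻¹
  (B) [kg·m²·s⁻²·K⁻¹] / [kg] = m²·s⁻²·K⁻¹
  (C) J·kg⁻¹·K⁻¹ = N·m·kg⁻¹·K⁻¹ = m²·s⁻²·K⁻¹
  (D) [kg·m²·s⁻²·K⁻¹·mol⁻¹] · [mol] = kg·m²·s⁻²·K⁻¹
  (E) m²·s⁻²·K⁻¹
All reduce to m²·s⁻²·K⁻¹ except (D), which is kg·m²·s⁻²·K⁻¹.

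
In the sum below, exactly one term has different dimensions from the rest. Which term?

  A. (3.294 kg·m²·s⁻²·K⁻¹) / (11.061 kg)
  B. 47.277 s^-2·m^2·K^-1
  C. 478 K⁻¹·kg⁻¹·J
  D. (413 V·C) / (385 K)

D.

Expand each in SI base units:
  A. [kg·m²·s⁻²·K⁻¹] / [kg] = m²·s⁻²·K⁻¹
  B. m²·s⁻²·K⁻¹
  C. J·kg⁻¹·K⁻¹ = N·m·kg⁻¹·K⁻¹ = m²·s⁻²·K⁻¹
  D. [kg·m²·s⁻²] / [K] = kg·m²·s⁻²·K⁻¹
All reduce to m²·s⁻²·K⁻¹ except D., which is kg·m²·s⁻²·K⁻¹.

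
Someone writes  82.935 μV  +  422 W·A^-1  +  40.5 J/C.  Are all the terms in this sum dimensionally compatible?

Yes

In SI base units:
  82.935 μV:  V = J·C⁻¹ = kg·m²·s⁻³·A⁻¹
  422 W·A^-1:  W·A⁻¹ = J·s⁻¹·A⁻¹ = kg·m²·s⁻³·A⁻¹
  40.5 J/C:  J·C⁻¹ = N·m·(s·A)⁻¹ = kg·m²·s⁻³·A⁻¹
Every term reduces to kg·m²·s⁻³·A⁻¹.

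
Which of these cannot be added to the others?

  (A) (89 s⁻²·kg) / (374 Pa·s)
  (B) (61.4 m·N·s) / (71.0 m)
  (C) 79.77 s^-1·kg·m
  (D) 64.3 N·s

(A)

Work out the base dimensions of each:
  (A) [kg·s⁻²] / [kg·m⁻¹·s⁻¹] = m·s⁻¹
  (B) [kg·m²·s⁻¹] / [m] = kg·m·s⁻¹
  (C) kg·m·s⁻¹
  (D) N·s = kg·m·s⁻²·s = kg·m·s⁻¹
All reduce to kg·m·s⁻¹ except (A), which is m·s⁻¹.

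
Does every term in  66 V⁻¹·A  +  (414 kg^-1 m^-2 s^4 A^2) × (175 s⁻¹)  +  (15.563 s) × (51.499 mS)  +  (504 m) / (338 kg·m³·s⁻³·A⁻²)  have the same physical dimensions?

No

Expand each in SI base units:
  66 V⁻¹·A:  A·V⁻¹ = A·(J·C⁻¹)⁻¹ = kg⁻¹·m⁻²·s³·A²
  (414 kg^-1 m^-2 s^4 A^2) × (175 s⁻¹):  [kg⁻¹·m⁻²·s⁴·A²] · [s⁻¹] = kg⁻¹·m⁻²·s³·A²
  (15.563 s) × (51.499 mS):  [s] · [kg⁻¹·m⁻²·s³·A²] = kg⁻¹·m⁻²·s⁴·A²
  (504 m) / (338 kg·m³·s⁻³·A⁻²):  [m] / [kg·m³·s⁻³·A⁻²] = kg⁻¹·m⁻²·s³·A²
The terms do not share a single dimension (kg⁻¹·m⁻²·s³·A² vs kg⁻¹·m⁻²·s⁴·A²).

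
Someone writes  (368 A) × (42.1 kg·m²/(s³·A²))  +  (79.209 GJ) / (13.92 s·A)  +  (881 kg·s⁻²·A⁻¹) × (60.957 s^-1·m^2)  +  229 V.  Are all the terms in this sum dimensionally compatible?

Reduce each to base SI dimensions:
  (368 A) × (42.1 kg·m²/(s³·A²)):  [A] · [kg·m²·s⁻³·A⁻²] = kg·m²·s⁻³·A⁻¹
  (79.209 GJ) / (13.92 s·A):  [kg·m²·s⁻²] / [s·A] = kg·m²·s⁻³·A⁻¹
  (881 kg·s⁻²·A⁻¹) × (60.957 s^-1·m^2):  [kg·s⁻²·A⁻¹] · [m²·s⁻¹] = kg·m²·s⁻³·A⁻¹
  229 V:  V = J·C⁻¹ = kg·m²·s⁻³·A⁻¹
Every term reduces to kg·m²·s⁻³·A⁻¹.

Yes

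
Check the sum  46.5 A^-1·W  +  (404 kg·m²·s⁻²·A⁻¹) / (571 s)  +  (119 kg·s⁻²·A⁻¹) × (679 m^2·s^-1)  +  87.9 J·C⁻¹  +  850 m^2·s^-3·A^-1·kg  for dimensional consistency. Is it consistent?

Yes

In SI base units:
  46.5 A^-1·W:  W·A⁻¹ = J·s⁻¹·A⁻¹ = kg·m²·s⁻³·A⁻¹
  (404 kg·m²·s⁻²·A⁻¹) / (571 s):  [kg·m²·s⁻²·A⁻¹] / [s] = kg·m²·s⁻³·A⁻¹
  (119 kg·s⁻²·A⁻¹) × (679 m^2·s^-1):  [kg·s⁻²·A⁻¹] · [m²·s⁻¹] = kg·m²·s⁻³·A⁻¹
  87.9 J·C⁻¹:  J·C⁻¹ = N·m·(s·A)⁻¹ = kg·m²·s⁻³·A⁻¹
  850 m^2·s^-3·A^-1·kg:  kg·m²·s⁻³·A⁻¹
Every term reduces to kg·m²·s⁻³·A⁻¹.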